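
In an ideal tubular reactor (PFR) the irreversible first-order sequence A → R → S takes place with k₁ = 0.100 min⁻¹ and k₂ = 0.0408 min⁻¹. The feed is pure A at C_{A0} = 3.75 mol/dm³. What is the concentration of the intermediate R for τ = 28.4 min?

1.62 mol/dm³

Solving the coupled first-order balances gives C_R(τ) = [k₁/(k₂−k₁)]·C_{A0}·(e^(−k₁τ) − e^(−k₂τ)).
e^(−k₁τ) = e^(−0.100×28.4) = e^(−2.840) = 0.05843; e^(−k₂τ) = e^(−1.159) = 0.3139.
C_R = 0.100×3.75/(0.0408−0.100) × (0.05843−0.3139) = (-6.334)×(-0.2555) = 1.618 mol/dm³.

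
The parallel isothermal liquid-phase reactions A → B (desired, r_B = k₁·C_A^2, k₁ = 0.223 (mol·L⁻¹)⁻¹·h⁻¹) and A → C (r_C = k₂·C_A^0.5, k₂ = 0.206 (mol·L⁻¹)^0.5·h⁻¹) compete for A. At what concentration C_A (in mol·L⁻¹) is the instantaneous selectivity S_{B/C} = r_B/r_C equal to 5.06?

2.80 mol·L⁻¹

S_{B/C} = (k₁/k₂)·C_A^1.5 ⇒ C_A = (S·k₂/k₁)^(1/1.5).
= (5.06×0.206/0.223)^(0.6667) = (4.674)^(0.6667) = 2.80 mol·L⁻¹.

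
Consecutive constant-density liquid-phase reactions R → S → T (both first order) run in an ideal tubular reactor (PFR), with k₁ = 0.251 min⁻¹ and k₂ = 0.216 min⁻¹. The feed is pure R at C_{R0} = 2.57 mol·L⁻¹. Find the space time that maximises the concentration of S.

Setting dC_S/dτ = 0 gives τ_opt = ln(k₂/k₁)/(k₂−k₁).
= ln(0.216/0.251)/(0.216−0.251) = ln(0.8606)/-0.03500 = -0.1502/-0.03500 = 4.29 min.

4.29 min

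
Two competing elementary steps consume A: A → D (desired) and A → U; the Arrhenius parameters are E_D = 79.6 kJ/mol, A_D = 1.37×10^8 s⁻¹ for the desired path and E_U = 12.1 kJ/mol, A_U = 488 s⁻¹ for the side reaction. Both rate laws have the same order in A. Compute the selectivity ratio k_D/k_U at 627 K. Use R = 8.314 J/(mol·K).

With equal orders, S_{D/U} = k_D/k_U = (A_D/A_U)·exp[(E_U−E_D)/(RT)].
(E_U−E_D)/(RT) = (12.1−79.6)×10³/(8.314×627) = -67500/5213 = -12.95.
k_D/k_U = (1.37×10^8/488)·exp(-12.95) = 2.807×10^5 × 2.379×10^-6 = 0.668.

0.668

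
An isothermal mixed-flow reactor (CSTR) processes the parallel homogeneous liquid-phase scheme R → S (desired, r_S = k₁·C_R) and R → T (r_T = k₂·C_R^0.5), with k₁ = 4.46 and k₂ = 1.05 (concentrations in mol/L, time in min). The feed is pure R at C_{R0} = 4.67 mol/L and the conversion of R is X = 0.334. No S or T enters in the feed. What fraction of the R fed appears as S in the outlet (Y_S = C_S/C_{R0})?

0.295

Exit C_R = C_{R0}(1−X) = 4.67×0.666 = 3.110 mol/L.
A CSTR operates uniformly at the exit composition, giving r_S = 13.87 and r_T = 1.852 (each k·C_R^n at C_R = 3.110).
Fraction of consumed R going to S: r_S/(r_S+r_T) = 0.8822.
C_S = 0.8822·C_{R0}·X = 0.8822×4.67×0.334 = 1.38 mol/L; Y_S = C_S/C_{R0} = 0.295.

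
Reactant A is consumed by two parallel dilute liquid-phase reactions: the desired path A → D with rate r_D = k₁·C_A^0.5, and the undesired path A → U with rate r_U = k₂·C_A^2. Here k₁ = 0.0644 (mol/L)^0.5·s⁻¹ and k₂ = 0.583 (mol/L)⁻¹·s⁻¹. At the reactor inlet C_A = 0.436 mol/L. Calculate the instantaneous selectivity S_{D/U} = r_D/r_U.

0.384

S_{D/U} = r_D/r_U = (k₁·C_A^0.5)/(k₂·C_A^2) = (k₁/k₂)·C_A^-1.5.
= (0.0644×0.4360^0.5) / (0.583×0.4360^2) = 0.04252/0.1108 = 0.384.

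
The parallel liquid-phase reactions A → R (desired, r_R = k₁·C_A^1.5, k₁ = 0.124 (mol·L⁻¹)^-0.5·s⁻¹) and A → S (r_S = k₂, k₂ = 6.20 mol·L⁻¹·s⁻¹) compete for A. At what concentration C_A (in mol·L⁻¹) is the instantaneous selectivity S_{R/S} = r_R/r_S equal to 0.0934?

S_{R/S} = (k₁/k₂)·C_A^1.5 ⇒ C_A = (S·k₂/k₁)^(1/1.5).
= (0.0934×6.20/0.124)^(0.6667) = (4.670)^(0.6667) = 2.79 mol·L⁻¹.

2.79 mol·L⁻¹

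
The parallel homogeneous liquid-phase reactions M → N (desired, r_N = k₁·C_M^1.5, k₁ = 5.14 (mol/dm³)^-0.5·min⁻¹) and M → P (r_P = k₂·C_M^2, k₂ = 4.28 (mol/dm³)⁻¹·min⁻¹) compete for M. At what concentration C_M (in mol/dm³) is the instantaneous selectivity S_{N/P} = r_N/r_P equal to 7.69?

S_{N/P} = (k₁/k₂)·C_M^-0.5 ⇒ C_M = (S·k₂/k₁)^(-2).
= (7.69×4.28/5.14)^(-2) = (6.403)^(-2) = 0.0244 mol/dm³.

0.0244 mol/dm³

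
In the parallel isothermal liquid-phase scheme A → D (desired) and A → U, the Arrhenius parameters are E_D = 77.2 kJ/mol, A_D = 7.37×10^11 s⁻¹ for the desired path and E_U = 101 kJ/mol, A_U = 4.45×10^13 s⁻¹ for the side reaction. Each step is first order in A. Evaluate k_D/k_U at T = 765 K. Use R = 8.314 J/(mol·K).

With equal orders, S_{D/U} = k_D/k_U = (A_D/A_U)·exp[(E_U−E_D)/(RT)].
(E_U−E_D)/(RT) = (101−77.2)×10³/(8.314×765) = 23800/6360 = 3.742.
k_D/k_U = (7.37×10^11/4.45×10^13)·exp(3.742) = 0.01656 × 42.18 = 0.699.

0.699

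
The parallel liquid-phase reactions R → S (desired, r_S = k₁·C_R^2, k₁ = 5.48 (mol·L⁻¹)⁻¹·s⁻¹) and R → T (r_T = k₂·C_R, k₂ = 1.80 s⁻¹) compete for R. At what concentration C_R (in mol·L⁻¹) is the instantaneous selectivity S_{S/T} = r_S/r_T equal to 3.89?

1.28 mol·L⁻¹

S_{S/T} = (k₁/k₂)·C_R ⇒ C_R = S·k₂/k₁.
= 3.89×1.80/5.48 = 1.28 mol·L⁻¹.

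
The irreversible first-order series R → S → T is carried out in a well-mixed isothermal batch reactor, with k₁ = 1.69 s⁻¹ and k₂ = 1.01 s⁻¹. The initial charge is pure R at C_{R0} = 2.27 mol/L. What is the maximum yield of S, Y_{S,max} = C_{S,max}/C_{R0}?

Evaluating C_S at t_opt = ln(k₂/k₁)/(k₂−k₁) gives C_{S,max}/C_{R0} = (k₁/k₂)^[k₂/(k₂−k₁)].
= (1.69/1.01)^(1.01/(1.01−1.69)) = (1.673)^(-1.485) = 0.4655.

0.466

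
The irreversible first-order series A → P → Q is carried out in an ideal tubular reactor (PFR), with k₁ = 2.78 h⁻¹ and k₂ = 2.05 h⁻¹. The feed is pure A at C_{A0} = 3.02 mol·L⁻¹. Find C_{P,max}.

1.28 mol·L⁻¹

At the optimum, C_{P,max}/C_{A0} = (k₁/k₂)^[k₂/(k₂−k₁)].
= (2.78/2.05)^(2.05/(2.05−2.78)) = (1.356)^(-2.808) = 0.4251.
C_{P,max} = 0.4251×3.02 = 1.28 mol·L⁻¹.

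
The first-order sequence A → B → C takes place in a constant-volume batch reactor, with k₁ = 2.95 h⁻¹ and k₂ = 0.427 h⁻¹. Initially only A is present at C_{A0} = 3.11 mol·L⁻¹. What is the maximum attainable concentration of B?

Evaluating C_B at t_opt = ln(k₂/k₁)/(k₂−k₁) gives C_{B,max}/C_{A0} = (k₁/k₂)^[k₂/(k₂−k₁)].
= (2.95/0.427)^(0.427/(0.427−2.95)) = (6.909)^(-0.1692) = 0.7210.
C_{B,max} = 0.7210×3.11 = 2.24 mol·L⁻¹.

2.24 mol·L⁻¹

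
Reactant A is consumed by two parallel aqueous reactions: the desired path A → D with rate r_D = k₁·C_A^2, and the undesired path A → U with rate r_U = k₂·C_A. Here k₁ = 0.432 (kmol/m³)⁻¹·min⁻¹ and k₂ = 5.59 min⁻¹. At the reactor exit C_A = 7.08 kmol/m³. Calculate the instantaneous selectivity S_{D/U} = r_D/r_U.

S_{D/U} = r_D/r_U = (k₁·C_A^2)/(k₂·C_A) = (k₁/k₂)·C_A.
= (0.432×7.080^2) / (5.59×7.080) = 21.65/39.58 = 0.547.

0.547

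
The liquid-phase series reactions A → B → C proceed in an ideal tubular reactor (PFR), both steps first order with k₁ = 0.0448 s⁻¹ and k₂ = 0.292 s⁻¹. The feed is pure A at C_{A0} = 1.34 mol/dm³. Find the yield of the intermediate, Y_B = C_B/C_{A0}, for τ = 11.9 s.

0.101

Solving the coupled first-order balances gives C_B(τ) = [k₁/(k₂−k₁)]·C_{A0}·(e^(−k₁τ) − e^(−k₂τ)).
e^(−k₁τ) = e^(−0.0448×11.9) = e^(−0.5331) = 0.5868; e^(−k₂τ) = e^(−3.475) = 0.03097.
C_B = 0.0448×1.34/(0.292−0.0448) × (0.5868−0.03097) = 0.2428×0.5558 = 0.1350 mol/dm³.
Y_B = C_B/C_{A0} = 0.1350/1.34 = 0.101.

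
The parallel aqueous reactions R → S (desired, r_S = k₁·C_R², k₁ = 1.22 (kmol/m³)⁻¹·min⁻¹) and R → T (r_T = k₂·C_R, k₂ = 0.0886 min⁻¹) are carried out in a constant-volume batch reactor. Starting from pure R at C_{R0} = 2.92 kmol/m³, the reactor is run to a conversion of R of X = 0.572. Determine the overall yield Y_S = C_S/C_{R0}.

0.552

C_R = C_{R0}(1−X) = 1.250 kmol/m³.
Along a PFR/batch, dC_T/dC_R = −r_T/(r_S+r_T) = −k₂/(k₂+k₁·C_R).
Integrating from C_{R0} to C_R: C_T = (0.0886/1.22)·ln[(0.0886+1.22·2.92)/(0.0886+1.22·1.25)] = 0.07262·ln(3.651/1.613) = 0.05931 kmol/m³.
Then C_S = (C_{R0}−C_R) − C_T = 1.670 − 0.05931 = 1.611 kmol/m³.
Y_S = C_S/C_{R0} = 1.611/2.92 = 0.552.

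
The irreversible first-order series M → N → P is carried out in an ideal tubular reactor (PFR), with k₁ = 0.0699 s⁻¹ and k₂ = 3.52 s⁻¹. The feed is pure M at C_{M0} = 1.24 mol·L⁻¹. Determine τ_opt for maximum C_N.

Setting dC_N/dτ = 0 gives τ_opt = ln(k₂/k₁)/(k₂−k₁).
= ln(3.52/0.0699)/(3.52−0.0699) = ln(50.36)/3.450 = 3.919/3.450 = 1.14 s.

1.14 s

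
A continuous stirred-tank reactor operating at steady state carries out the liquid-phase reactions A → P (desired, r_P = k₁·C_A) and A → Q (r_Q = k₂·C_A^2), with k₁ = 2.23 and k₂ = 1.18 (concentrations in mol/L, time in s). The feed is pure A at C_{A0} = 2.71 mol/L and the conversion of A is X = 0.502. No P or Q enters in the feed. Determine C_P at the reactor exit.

0.794 mol/L

Exit C_A = C_{A0}(1−X) = 2.71×0.498 = 1.350 mol/L.
Rates in a CSTR are evaluated at the outlet concentration: r_P = 2.23×1.350 = 3.010, r_Q = 1.18×1.350^2 = 2.149.
Fraction of consumed A going to P: r_P/(r_P+r_Q) = 0.5834.
C_P = 0.5834·C_{A0}·X = 0.5834×2.71×0.502 = 0.794 mol/L.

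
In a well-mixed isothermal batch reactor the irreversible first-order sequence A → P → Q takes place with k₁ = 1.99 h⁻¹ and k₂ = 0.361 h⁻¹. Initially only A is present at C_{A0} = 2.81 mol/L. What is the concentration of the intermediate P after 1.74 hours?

The intermediate concentration in a first-order A→B→C sequence is C_P = k₁C_{A0}(e^(−k₁t) − e^(−k₂t))/(k₂−k₁).
e^(−k₁t) = e^(−1.99×1.74) = e^(−3.463) = 0.03135; e^(−k₂t) = e^(−0.6281) = 0.5336.
C_P = 1.99×2.81/(0.361−1.99) × (0.03135−0.5336) = (-3.433)×(-0.5022) = 1.724 mol/L.

1.72 mol/L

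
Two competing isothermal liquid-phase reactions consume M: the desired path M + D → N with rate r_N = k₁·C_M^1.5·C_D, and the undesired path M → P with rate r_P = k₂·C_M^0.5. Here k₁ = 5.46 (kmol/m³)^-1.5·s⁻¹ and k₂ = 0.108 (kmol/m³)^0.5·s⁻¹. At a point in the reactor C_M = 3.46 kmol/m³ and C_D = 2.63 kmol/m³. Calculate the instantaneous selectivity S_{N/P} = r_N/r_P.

460

S_{N/P} = r_N/r_P = (k₁·C_M^1.5·C_D)/(k₂·C_M^0.5) = (k₁/k₂)·C_M·C_D.
= (5.46×3.460^1.5×2.630) / (0.108×3.460^0.5) = 92.42/0.2009 = 460.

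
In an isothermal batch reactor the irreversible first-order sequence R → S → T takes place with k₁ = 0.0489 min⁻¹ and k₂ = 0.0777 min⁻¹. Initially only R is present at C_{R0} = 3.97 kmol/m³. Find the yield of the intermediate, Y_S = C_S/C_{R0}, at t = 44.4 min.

0.140

Solving the coupled first-order balances gives C_S(t) = [k₁/(k₂−k₁)]·C_{R0}·(e^(−k₁t) − e^(−k₂t)).
e^(−k₁t) = e^(−0.0489×44.4) = e^(−2.171) = 0.1140; e^(−k₂t) = e^(−3.450) = 0.03175.
C_S = 0.0489×3.97/(0.0777−0.0489) × (0.1140−0.03175) = 6.741×0.08230 = 0.5547 kmol/m³.
Y_S = C_S/C_{R0} = 0.5547/3.97 = 0.140.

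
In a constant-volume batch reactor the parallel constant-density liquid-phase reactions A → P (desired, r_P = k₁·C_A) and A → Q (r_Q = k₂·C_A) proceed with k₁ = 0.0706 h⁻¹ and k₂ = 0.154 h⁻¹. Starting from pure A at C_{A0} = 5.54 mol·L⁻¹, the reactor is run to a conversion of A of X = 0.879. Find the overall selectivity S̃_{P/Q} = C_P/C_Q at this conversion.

0.458

C_A = C_{A0}(1−X) = 0.6703 mol·L⁻¹.
Both paths are first order in A, so the instantaneous fraction to P is constant: dC_P/d(−C_A) = k₁/(k₁+k₂) = 0.3143.
C_P = 0.3143·(C_{A0}−C_A) = 0.3143×4.870 = 1.53 mol·L⁻¹.
C_Q = (C_{A0}−C_A)−C_P = 3.339 mol·L⁻¹; S̃_{P/Q} = 1.531/3.339 = 0.458.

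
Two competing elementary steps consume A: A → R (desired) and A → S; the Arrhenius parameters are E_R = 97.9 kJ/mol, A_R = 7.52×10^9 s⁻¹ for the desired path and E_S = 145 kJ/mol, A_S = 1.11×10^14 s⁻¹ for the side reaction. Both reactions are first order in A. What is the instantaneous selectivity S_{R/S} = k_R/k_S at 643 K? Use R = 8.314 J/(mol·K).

With equal orders, S_{R/S} = k_R/k_S = (A_R/A_S)·exp[(E_S−E_R)/(RT)].
(E_S−E_R)/(RT) = (145−97.9)×10³/(8.314×643) = 47100/5346 = 8.810.
k_R/k_S = (7.52×10^9/1.11×10^14)·exp(8.810) = 6.775×10^-5 × 6704 = 0.454.

0.454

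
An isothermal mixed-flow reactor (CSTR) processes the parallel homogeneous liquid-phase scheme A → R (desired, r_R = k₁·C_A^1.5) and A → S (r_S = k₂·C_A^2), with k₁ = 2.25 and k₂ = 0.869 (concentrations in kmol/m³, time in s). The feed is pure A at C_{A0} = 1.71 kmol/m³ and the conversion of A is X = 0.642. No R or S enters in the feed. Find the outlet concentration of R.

0.843 kmol/m³

Exit C_A = C_{A0}(1−X) = 1.71×0.358 = 0.6122 kmol/m³.
In a CSTR the entire volume is at exit conditions, so r_R = 2.25×0.6122^1.5 = 1.078 and r_S = 0.869×0.6122^2 = 0.3257.
Fraction of consumed A going to R: r_R/(r_R+r_S) = 0.7679.
C_R = 0.7679·C_{A0}·X = 0.7679×1.71×0.642 = 0.843 kmol/m³.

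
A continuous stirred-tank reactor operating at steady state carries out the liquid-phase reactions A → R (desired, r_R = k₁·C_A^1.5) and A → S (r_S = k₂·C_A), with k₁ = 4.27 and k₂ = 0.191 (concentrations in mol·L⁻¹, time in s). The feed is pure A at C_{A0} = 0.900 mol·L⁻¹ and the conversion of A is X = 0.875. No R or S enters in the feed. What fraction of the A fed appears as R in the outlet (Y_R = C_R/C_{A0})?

Exit C_A = C_{A0}(1−X) = 0.900×0.125 = 0.1125 mol·L⁻¹.
In a CSTR the entire volume is at exit conditions, so r_R = 4.27×0.1125^1.5 = 0.1611 and r_S = 0.191×0.1125 = 0.02149.
Fraction of consumed A going to R: r_R/(r_R+r_S) = 0.8823.
C_R = 0.8823·C_{A0}·X = 0.8823×0.900×0.875 = 0.695 mol·L⁻¹; Y_R = C_R/C_{A0} = 0.772.

0.772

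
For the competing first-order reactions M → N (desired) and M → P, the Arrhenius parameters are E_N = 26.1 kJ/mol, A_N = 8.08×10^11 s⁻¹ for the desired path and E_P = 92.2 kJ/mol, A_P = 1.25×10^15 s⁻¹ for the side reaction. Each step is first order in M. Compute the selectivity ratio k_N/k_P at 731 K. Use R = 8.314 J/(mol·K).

34.2

With equal orders, S_{N/P} = k_N/k_P = (A_N/A_P)·exp[(E_P−E_N)/(RT)].
(E_P−E_N)/(RT) = (92.2−26.1)×10³/(8.314×731) = 66100/6078 = 10.88.
k_N/k_P = (8.08×10^11/1.25×10^15)·exp(10.88) = 6.464×10^-4 × 52898 = 34.2.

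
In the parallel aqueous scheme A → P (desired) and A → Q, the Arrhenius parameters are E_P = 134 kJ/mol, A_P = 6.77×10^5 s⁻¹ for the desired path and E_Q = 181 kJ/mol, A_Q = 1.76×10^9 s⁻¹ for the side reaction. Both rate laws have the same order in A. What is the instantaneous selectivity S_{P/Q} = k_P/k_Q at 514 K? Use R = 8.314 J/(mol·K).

k_P/k_Q = (A_P/A_Q)·exp[−(E_P−E_Q)/(RT)] = (A_P/A_Q)·exp[(E_Q−E_P)/(RT)].
(E_Q−E_P)/(RT) = (181−134)×10³/(8.314×514) = 47000/4273 = 11.00.
k_P/k_Q = (6.77×10^5/1.76×10^9)·exp(11.00) = 3.847×10^-4 × 59771 = 23.0.

23.0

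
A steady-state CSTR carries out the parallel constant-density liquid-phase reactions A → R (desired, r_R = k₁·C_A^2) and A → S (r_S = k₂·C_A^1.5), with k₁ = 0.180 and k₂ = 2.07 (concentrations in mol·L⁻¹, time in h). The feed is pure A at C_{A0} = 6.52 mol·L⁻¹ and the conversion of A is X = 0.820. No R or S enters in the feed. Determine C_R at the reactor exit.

0.460 mol·L⁻¹

Exit C_A = C_{A0}(1−X) = 6.52×0.180 = 1.174 mol·L⁻¹.
In a CSTR the entire volume is at exit conditions, so r_R = 0.180×1.174^2 = 0.2479 and r_S = 2.07×1.174^1.5 = 2.632.
Fraction of consumed A going to R: r_R/(r_R+r_S) = 0.08609.
C_R = 0.08609·C_{A0}·X = 0.08609×6.52×0.820 = 0.460 mol·L⁻¹.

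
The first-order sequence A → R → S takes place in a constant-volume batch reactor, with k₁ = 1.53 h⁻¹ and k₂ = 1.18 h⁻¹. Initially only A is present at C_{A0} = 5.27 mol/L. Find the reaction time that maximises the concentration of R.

For first-order series the maximum of C_R occurs at t_opt = ln(k₂/k₁)/(k₂−k₁).
= ln(1.18/1.53)/(1.18−1.53) = ln(0.7712)/-0.3500 = -0.2598/-0.3500 = 0.742 h.

0.742 h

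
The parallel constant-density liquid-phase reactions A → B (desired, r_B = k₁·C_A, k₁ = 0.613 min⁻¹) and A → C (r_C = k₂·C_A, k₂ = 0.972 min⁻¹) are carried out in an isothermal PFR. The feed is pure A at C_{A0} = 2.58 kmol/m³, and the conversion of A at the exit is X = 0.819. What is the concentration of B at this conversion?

C_A = C_{A0}(1−X) = 0.4670 kmol/m³.
Both paths are first order in A, so the instantaneous fraction to B is constant: dC_B/d(−C_A) = k₁/(k₁+k₂) = 0.3868.
C_B = 0.3868·(C_{A0}−C_A) = 0.3868×2.113 = 0.817 kmol/m³.

0.817 kmol/m³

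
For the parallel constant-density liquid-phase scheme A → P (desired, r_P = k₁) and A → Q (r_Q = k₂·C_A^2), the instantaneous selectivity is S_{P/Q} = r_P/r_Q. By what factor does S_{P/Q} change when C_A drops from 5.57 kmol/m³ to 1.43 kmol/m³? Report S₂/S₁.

15.2

S_{P/Q} = (k₁/k₂)·C_A^-2, so S₂/S₁ = (C_{A,2}/C_{A,1})^-2.
= (1.43/5.57)^(-2) = (0.2567)^(-2) = 15.2.
Selectivity toward P rises as C_A falls — low-concentration operation is favoured.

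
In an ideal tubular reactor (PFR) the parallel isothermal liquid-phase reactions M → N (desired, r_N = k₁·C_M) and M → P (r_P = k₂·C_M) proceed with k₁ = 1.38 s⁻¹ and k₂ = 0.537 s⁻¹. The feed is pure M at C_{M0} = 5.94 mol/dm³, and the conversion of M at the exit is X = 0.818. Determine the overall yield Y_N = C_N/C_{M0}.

0.589

C_M = C_{M0}(1−X) = 1.081 mol/dm³.
Both paths are first order in M, so the instantaneous fraction to N is constant: dC_N/d(−C_M) = k₁/(k₁+k₂) = 0.7199.
C_N = 0.7199·(C_{M0}−C_M) = 0.7199×4.859 = 3.50 mol/dm³.
Y_N = C_N/C_{M0} = 3.498/5.94 = 0.589.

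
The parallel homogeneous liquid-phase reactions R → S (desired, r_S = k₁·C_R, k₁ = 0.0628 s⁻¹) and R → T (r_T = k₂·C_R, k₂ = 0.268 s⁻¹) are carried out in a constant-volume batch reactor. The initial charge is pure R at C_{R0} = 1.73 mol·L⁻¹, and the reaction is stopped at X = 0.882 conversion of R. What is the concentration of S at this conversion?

C_R = C_{R0}(1−X) = 0.2041 mol·L⁻¹.
Both paths are first order in R, so the instantaneous fraction to S is constant: dC_S/d(−C_R) = k₁/(k₁+k₂) = 0.1898.
C_S = 0.1898·(C_{R0}−C_R) = 0.1898×1.526 = 0.290 mol·L⁻¹.

0.290 mol·L⁻¹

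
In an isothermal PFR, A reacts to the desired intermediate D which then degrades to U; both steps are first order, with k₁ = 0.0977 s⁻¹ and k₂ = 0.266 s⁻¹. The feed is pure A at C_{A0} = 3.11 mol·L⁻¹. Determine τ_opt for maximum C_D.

The intermediate peaks when r₁ = r₂, i.e. k₁e^(−k₁τ) = k₂e^(−k₂τ), giving τ_opt = ln(k₂/k₁)/(k₂−k₁).
= ln(0.266/0.0977)/(0.266−0.0977) = ln(2.723)/0.1683 = 1.002/0.1683 = 5.95 s.

5.95 s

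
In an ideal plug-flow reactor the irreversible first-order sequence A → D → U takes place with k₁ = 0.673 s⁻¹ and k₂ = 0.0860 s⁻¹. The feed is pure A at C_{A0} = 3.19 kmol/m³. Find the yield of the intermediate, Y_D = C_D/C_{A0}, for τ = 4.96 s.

0.708

For first-order series with pure A initially, C_D(τ) = k₁C_{A0}/(k₂−k₁)·(e^(−k₁τ) − e^(−k₂τ)).
e^(−k₁τ) = e^(−0.673×4.96) = e^(−3.338) = 0.03551; e^(−k₂τ) = e^(−0.4266) = 0.6528.
C_D = 0.673×3.19/(0.0860−0.673) × (0.03551−0.6528) = (-3.657)×(-0.6172) = 2.257 kmol/m³.
Y_D = C_D/C_{A0} = 2.257/3.19 = 0.708.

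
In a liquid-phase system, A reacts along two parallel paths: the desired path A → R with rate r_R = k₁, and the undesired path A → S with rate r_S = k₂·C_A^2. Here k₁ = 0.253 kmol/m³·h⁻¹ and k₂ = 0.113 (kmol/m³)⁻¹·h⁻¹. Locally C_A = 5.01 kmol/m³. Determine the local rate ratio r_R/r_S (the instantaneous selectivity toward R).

0.0892

S_{R/S} = r_R/r_S = (k₁)/(k₂·C_A^2) = (k₁/k₂)·C_A^-2.
= (0.253) / (0.113×5.010^2) = 0.2530/2.836 = 0.0892.
The undesired path is higher order in A, so low C_A (CSTR or dilute feed) favours R.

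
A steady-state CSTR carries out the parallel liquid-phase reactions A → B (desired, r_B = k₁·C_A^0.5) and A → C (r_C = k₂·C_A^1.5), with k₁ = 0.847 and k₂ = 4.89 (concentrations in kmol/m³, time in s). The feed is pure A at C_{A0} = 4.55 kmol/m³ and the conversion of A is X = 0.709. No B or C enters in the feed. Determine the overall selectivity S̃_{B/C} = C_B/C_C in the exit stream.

0.131

Exit C_A = C_{A0}(1−X) = 4.55×0.291 = 1.324 kmol/m³.
In a CSTR the entire volume is at exit conditions, so r_B = 0.847×1.324^0.5 = 0.9746 and r_C = 4.89×1.324^1.5 = 7.450.
Overall selectivity = C_B/C_C = r_Bτ/(r_Cτ) = r_B/r_C = 0.131.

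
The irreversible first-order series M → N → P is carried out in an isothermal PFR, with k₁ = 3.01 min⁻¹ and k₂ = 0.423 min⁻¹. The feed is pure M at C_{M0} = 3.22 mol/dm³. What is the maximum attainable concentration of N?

Evaluating C_N at τ_opt = ln(k₂/k₁)/(k₂−k₁) gives C_{N,max}/C_{M0} = (k₁/k₂)^[k₂/(k₂−k₁)].
= (3.01/0.423)^(0.423/(0.423−3.01)) = (7.116)^(-0.1635) = 0.7255.
C_{N,max} = 0.7255×3.22 = 2.34 mol/dm³.

2.34 mol/dm³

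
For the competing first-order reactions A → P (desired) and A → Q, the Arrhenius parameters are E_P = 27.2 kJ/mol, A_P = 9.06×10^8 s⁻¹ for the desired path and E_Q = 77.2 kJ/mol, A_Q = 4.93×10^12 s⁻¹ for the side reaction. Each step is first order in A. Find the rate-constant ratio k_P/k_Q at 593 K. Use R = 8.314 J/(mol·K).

4.66

k_P/k_Q = (A_P/A_Q)·exp[−(E_P−E_Q)/(RT)] = (A_P/A_Q)·exp[(E_Q−E_P)/(RT)].
(E_Q−E_P)/(RT) = (77.2−27.2)×10³/(8.314×593) = 50000/4930 = 10.14.
k_P/k_Q = (9.06×10^8/4.93×10^12)·exp(10.14) = 1.838×10^-4 × 25376 = 4.66.
Since E_P < E_Q, lowering the temperature improves selectivity toward P.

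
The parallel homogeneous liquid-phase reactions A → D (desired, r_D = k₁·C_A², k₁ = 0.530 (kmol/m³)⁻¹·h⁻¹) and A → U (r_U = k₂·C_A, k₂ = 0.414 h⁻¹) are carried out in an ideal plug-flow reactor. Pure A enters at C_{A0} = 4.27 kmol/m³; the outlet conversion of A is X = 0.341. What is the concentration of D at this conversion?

1.19 kmol/m³

C_A = C_{A0}(1−X) = 2.814 kmol/m³.
Along a PFR/batch, dC_U/dC_A = −r_U/(r_D+r_U) = −k₂/(k₂+k₁·C_A).
Integrating from C_{A0} to C_A: C_U = (0.414/0.530)·ln[(0.414+0.530·4.27)/(0.414+0.530·2.81)] = 0.7811·ln(2.677/1.905) = 0.2656 kmol/m³.
Then C_D = (C_{A0}−C_A) − C_U = 1.456 − 0.2656 = 1.190 kmol/m³.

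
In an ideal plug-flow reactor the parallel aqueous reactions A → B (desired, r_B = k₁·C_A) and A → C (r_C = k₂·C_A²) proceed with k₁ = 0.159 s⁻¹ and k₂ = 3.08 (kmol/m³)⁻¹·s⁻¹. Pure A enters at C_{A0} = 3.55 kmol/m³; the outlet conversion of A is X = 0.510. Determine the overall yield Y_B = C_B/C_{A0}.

C_A = C_{A0}(1−X) = 1.739 kmol/m³.
Along a PFR/batch, dC_B/dC_A = −r_B/(r_B+r_C) = −k₁/(k₁+k₂·C_A).
Integrating from C_{A0} to C_A: C_B = (0.159/3.08)·ln[(0.159+3.08·3.55)/(0.159+3.08·1.74)] = 0.05162·ln(11.09/5.517) = 0.03606 kmol/m³.
Y_B = C_B/C_{A0} = 0.03606/3.55 = 0.0102.

0.0102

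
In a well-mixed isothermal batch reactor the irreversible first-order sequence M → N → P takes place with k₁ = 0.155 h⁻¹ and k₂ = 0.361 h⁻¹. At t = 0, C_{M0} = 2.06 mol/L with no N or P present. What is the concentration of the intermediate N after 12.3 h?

0.212 mol/L

The intermediate concentration in a first-order A→B→C sequence is C_N = k₁C_{M0}(e^(−k₁t) − e^(−k₂t))/(k₂−k₁).
e^(−k₁t) = e^(−0.155×12.3) = e^(−1.907) = 0.1486; e^(−k₂t) = e^(−4.440) = 0.01179.
C_N = 0.155×2.06/(0.361−0.155) × (0.1486−0.01179) = 1.550×0.1368 = 0.2121 mol/L.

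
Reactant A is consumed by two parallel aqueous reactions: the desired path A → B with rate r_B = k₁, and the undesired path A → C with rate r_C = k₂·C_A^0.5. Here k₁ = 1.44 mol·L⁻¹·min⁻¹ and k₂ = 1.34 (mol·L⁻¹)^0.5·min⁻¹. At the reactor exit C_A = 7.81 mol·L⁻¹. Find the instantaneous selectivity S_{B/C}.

S_{B/C} = r_B/r_C = (k₁)/(k₂·C_A^0.5) = (k₁/k₂)·C_A^-0.5.
= (1.44) / (1.34×7.810^0.5) = 1.440/3.745 = 0.385.
The undesired path is higher order in A, so low C_A (CSTR or dilute feed) favours B.

0.385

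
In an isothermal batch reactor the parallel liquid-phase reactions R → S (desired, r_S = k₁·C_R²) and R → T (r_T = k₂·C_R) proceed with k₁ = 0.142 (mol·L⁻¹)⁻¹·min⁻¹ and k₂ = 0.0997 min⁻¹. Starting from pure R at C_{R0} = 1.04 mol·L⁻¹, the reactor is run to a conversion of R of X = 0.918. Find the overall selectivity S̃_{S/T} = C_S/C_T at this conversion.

C_R = C_{R0}(1−X) = 0.08528 mol·L⁻¹.
Along a PFR/batch, dC_T/dC_R = −r_T/(r_S+r_T) = −k₂/(k₂+k₁·C_R).
Integrating from C_{R0} to C_R: C_T = (0.0997/0.142)·ln[(0.0997+0.142·1.04)/(0.0997+0.142·0.0853)] = 0.7021·ln(0.2474/0.1118) = 0.5576 mol·L⁻¹.
Then C_S = (C_{R0}−C_R) − C_T = 0.9547 − 0.5576 = 0.3972 mol·L⁻¹.
S̃_{S/T} = C_S/C_T = 0.3972/0.5576 = 0.712.

0.712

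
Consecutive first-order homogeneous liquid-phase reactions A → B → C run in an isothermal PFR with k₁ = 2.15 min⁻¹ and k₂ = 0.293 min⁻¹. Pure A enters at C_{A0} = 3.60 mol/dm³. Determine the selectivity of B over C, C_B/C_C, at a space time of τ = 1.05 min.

4.42

For first-order series with pure A initially, C_B(τ) = k₁C_{A0}/(k₂−k₁)·(e^(−k₁τ) − e^(−k₂τ)).
e^(−k₁τ) = e^(−2.15×1.05) = e^(−2.257) = 0.1046; e^(−k₂τ) = e^(−0.3076) = 0.7352.
C_B = 2.15×3.60/(0.293−2.15) × (0.1046−0.7352) = (-4.168)×(-0.6306) = 2.628 mol/dm³.
C_A = C_{A0}e^(−k₁τ) = 0.3766 mol/dm³, so C_C = C_{A0}−C_A−C_B = 0.5952 mol/dm³; C_B/C_C = 4.42.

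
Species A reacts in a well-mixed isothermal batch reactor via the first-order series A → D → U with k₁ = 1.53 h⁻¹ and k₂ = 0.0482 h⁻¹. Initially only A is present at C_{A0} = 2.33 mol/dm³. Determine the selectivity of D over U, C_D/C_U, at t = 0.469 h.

The intermediate concentration in a first-order A→B→C sequence is C_D = k₁C_{A0}(e^(−k₁t) − e^(−k₂t))/(k₂−k₁).
e^(−k₁t) = e^(−1.53×0.469) = e^(−0.7176) = 0.4879; e^(−k₂t) = e^(−0.02261) = 0.9776.
C_D = 1.53×2.33/(0.0482−1.53) × (0.4879−0.9776) = (-2.406)×(-0.4897) = 1.178 mol/dm³.
C_A = C_{A0}e^(−k₁t) = 1.137 mol/dm³, so C_U = C_{A0}−C_A−C_D = 0.01497 mol/dm³; C_D/C_U = 78.7.

78.7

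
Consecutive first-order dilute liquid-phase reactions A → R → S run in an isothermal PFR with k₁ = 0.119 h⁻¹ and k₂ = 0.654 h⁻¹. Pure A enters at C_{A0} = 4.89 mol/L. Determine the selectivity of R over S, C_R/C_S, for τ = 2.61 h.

Solving the coupled first-order balances gives C_R(τ) = [k₁/(k₂−k₁)]·C_{A0}·(e^(−k₁τ) − e^(−k₂τ)).
e^(−k₁τ) = e^(−0.119×2.61) = e^(−0.3106) = 0.7330; e^(−k₂τ) = e^(−1.707) = 0.1814.
C_R = 0.119×4.89/(0.654−0.119) × (0.7330−0.1814) = 1.088×0.5516 = 0.6000 mol/L.
C_A = C_{A0}e^(−k₁τ) = 3.584 mol/L, so C_S = C_{A0}−C_A−C_R = 0.7056 mol/L; C_R/C_S = 0.850.

0.850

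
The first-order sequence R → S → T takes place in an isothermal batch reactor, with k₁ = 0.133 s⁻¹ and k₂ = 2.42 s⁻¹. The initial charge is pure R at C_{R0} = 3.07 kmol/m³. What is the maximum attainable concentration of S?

At the optimum, C_{S,max}/C_{R0} = (k₁/k₂)^[k₂/(k₂−k₁)].
= (0.133/2.42)^(2.42/(2.42−0.133)) = (0.05496)^(1.058) = 0.04643.
C_{S,max} = 0.04643×3.07 = 0.143 kmol/m³.

0.143 kmol/m³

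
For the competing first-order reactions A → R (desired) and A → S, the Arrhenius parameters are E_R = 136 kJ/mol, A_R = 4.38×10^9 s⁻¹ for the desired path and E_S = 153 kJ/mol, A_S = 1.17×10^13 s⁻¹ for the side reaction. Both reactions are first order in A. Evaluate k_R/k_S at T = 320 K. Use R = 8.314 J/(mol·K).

0.223

k_R/k_S = (A_R/A_S)·exp[−(E_R−E_S)/(RT)] = (A_R/A_S)·exp[(E_S−E_R)/(RT)].
(E_S−E_R)/(RT) = (153−136)×10³/(8.314×320) = 17000/2660 = 6.390.
k_R/k_S = (4.38×10^9/1.17×10^13)·exp(6.390) = 3.744×10^-4 × 595.8 = 0.223.
Since E_R < E_S, lowering the temperature improves selectivity toward R.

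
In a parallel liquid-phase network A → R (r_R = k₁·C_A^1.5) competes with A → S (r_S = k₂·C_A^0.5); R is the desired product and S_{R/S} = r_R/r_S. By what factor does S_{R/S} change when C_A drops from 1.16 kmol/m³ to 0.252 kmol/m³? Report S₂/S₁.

0.217

S_{R/S} = (k₁/k₂)·C_A, so S₂/S₁ = (C_{A,2}/C_{A,1}).
= 0.252/1.16 = 0.217.
Selectivity toward R falls as C_A falls — high-concentration operation is favoured.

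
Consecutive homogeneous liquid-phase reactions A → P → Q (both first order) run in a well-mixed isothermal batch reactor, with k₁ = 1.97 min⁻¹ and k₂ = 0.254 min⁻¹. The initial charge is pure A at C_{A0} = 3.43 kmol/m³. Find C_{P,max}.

2.53 kmol/m³

At the optimum, C_{P,max}/C_{A0} = (k₁/k₂)^[k₂/(k₂−k₁)].
= (1.97/0.254)^(0.254/(0.254−1.97)) = (7.756)^(-0.1480) = 0.7384.
C_{P,max} = 0.7384×3.43 = 2.53 kmol/m³.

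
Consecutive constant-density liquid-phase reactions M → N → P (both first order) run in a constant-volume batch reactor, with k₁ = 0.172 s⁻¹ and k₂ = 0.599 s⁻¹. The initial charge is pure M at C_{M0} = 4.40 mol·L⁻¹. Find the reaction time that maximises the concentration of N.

2.92 s

The intermediate peaks when r₁ = r₂, i.e. k₁e^(−k₁t) = k₂e^(−k₂t), giving t_opt = ln(k₂/k₁)/(k₂−k₁).
= ln(0.599/0.172)/(0.599−0.172) = ln(3.483)/0.4270 = 1.248/0.4270 = 2.92 s.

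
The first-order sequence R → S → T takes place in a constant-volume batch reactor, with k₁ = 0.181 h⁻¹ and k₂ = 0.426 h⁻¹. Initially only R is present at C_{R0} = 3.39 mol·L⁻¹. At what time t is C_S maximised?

For first-order series the maximum of C_S occurs at t_opt = ln(k₂/k₁)/(k₂−k₁).
= ln(0.426/0.181)/(0.426−0.181) = ln(2.354)/0.2450 = 0.8559/0.2450 = 3.49 h.

3.49 h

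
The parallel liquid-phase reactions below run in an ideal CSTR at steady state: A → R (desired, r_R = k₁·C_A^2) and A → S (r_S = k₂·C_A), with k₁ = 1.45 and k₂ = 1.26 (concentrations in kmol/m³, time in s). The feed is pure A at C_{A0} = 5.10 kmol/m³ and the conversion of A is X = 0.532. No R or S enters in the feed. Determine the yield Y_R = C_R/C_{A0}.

0.390

Exit C_A = C_{A0}(1−X) = 5.10×0.468 = 2.387 kmol/m³.
In a CSTR the entire volume is at exit conditions, so r_R = 1.45×2.387^2 = 8.260 and r_S = 1.26×2.387 = 3.007.
Fraction of consumed A going to R: r_R/(r_R+r_S) = 0.7331.
C_R = 0.7331·C_{A0}·X = 0.7331×5.10×0.532 = 1.99 kmol/m³; Y_R = C_R/C_{A0} = 0.390.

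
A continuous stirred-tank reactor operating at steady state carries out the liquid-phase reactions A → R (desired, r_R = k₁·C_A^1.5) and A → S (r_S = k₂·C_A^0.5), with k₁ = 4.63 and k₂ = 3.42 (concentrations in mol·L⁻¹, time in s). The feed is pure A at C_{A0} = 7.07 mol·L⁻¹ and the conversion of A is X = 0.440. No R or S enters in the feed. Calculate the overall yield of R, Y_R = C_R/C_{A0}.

Exit C_A = C_{A0}(1−X) = 7.07×0.560 = 3.959 mol·L⁻¹.
In a CSTR the entire volume is at exit conditions, so r_R = 4.63×3.959^1.5 = 36.47 and r_S = 3.42×3.959^0.5 = 6.805.
Fraction of consumed A going to R: r_R/(r_R+r_S) = 0.8428.
C_R = 0.8428·C_{A0}·X = 0.8428×7.07×0.440 = 2.62 mol·L⁻¹; Y_R = C_R/C_{A0} = 0.371.

0.371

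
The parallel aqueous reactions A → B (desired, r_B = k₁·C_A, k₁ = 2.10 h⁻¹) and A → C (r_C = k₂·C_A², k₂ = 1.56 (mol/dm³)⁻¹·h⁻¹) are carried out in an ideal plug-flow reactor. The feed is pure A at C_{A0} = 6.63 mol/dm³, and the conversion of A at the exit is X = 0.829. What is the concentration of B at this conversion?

1.57 mol/dm³

C_A = C_{A0}(1−X) = 1.134 mol/dm³.
Along a PFR/batch, dC_B/dC_A = −r_B/(r_B+r_C) = −k₁/(k₁+k₂·C_A).
Integrating from C_{A0} to C_A: C_B = (2.10/1.56)·ln[(2.10+1.56·6.63)/(2.10+1.56·1.13)] = 1.346·ln(12.44/3.869) = 1.573 mol/dm³.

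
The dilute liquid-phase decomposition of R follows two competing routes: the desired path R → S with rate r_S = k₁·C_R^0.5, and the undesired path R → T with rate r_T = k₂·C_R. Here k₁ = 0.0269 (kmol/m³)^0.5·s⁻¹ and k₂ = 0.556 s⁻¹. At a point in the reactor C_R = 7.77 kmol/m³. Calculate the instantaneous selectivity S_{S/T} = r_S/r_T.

0.0174

S_{S/T} = r_S/r_T = (k₁·C_R^0.5)/(k₂·C_R) = (k₁/k₂)·C_R^-0.5.
= (0.0269×7.770^0.5) / (0.556×7.770) = 0.07498/4.320 = 0.0174.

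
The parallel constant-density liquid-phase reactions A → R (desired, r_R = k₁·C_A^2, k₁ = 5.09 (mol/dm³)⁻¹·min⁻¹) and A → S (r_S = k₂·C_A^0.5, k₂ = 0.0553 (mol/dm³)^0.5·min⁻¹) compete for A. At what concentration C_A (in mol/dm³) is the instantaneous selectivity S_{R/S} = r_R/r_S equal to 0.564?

0.0335 mol/dm³

S_{R/S} = (k₁/k₂)·C_A^1.5 ⇒ C_A = (S·k₂/k₁)^(1/1.5).
= (0.564×0.0553/5.09)^(0.6667) = (0.006128)^(0.6667) = 0.0335 mol/dm³.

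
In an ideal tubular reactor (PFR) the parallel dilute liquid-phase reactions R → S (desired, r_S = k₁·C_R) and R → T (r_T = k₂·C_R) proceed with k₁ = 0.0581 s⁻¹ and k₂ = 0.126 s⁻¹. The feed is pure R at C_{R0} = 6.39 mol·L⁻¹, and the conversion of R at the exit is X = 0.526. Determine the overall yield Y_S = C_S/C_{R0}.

0.166

C_R = C_{R0}(1−X) = 3.029 mol·L⁻¹.
Both paths are first order in R, so the instantaneous fraction to S is constant: dC_S/d(−C_R) = k₁/(k₁+k₂) = 0.3156.
C_S = 0.3156·(C_{R0}−C_R) = 0.3156×3.361 = 1.06 mol·L⁻¹.
Y_S = C_S/C_{R0} = 1.061/6.39 = 0.166.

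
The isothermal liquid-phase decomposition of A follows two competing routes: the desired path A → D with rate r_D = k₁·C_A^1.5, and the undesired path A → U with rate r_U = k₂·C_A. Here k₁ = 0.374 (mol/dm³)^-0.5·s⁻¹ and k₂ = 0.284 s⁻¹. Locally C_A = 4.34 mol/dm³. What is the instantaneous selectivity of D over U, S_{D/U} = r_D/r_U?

S_{D/U} = r_D/r_U = (k₁·C_A^1.5)/(k₂·C_A) = (k₁/k₂)·C_A^0.5.
= (0.374×4.340^1.5) / (0.284×4.340) = 3.381/1.233 = 2.74.
Since the desired path is higher order in A, keeping C_A high (PFR or concentrated feed) favours D.

2.74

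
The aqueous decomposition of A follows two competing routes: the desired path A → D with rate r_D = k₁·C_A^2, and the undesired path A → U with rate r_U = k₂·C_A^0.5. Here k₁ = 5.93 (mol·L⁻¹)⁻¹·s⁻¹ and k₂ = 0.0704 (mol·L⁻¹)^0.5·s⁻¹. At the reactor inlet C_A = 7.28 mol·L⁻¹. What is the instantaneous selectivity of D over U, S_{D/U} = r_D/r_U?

1655

S_{D/U} = r_D/r_U = (k₁·C_A^2)/(k₂·C_A^0.5) = (k₁/k₂)·C_A^1.5.
= (5.93×7.280^2) / (0.0704×7.280^0.5) = 314.3/0.1899 = 1655.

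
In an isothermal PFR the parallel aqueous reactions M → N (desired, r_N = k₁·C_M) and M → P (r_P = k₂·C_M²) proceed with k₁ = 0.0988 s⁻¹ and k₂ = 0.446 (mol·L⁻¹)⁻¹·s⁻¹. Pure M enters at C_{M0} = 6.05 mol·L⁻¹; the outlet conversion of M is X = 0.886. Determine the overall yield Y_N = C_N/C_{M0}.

C_M = C_{M0}(1−X) = 0.6897 mol·L⁻¹.
Along a PFR/batch, dC_N/dC_M = −r_N/(r_N+r_P) = −k₁/(k₁+k₂·C_M).
Integrating from C_{M0} to C_M: C_N = (0.0988/0.446)·ln[(0.0988+0.446·6.05)/(0.0988+0.446·0.690)] = 0.2215·ln(2.797/0.4064) = 0.4273 mol·L⁻¹.
Y_N = C_N/C_{M0} = 0.4273/6.05 = 0.0706.

0.0706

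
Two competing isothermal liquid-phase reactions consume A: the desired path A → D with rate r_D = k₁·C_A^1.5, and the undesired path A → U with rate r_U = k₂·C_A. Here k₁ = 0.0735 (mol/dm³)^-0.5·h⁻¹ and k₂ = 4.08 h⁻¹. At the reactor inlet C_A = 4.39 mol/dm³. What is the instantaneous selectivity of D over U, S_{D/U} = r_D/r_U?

S_{D/U} = r_D/r_U = (k₁·C_A^1.5)/(k₂·C_A) = (k₁/k₂)·C_A^0.5.
= (0.0735×4.390^1.5) / (4.08×4.390) = 0.6761/17.91 = 0.0377.
Since the desired path is higher order in A, keeping C_A high (PFR or concentrated feed) favours D.

0.0377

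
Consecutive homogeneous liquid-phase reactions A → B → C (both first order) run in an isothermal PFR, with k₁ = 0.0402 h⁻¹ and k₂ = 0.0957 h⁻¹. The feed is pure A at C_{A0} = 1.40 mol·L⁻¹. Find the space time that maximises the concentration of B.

Setting dC_B/dτ = 0 gives τ_opt = ln(k₂/k₁)/(k₂−k₁).
= ln(0.0957/0.0402)/(0.0957−0.0402) = ln(2.381)/0.05550 = 0.8674/0.05550 = 15.6 h.

15.6 h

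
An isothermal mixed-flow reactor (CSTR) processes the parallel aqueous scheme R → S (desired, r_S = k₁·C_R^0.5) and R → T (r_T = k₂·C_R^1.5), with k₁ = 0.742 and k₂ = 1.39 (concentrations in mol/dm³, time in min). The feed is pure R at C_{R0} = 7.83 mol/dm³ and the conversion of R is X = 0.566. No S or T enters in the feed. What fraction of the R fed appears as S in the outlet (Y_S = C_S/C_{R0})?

Exit C_R = C_{R0}(1−X) = 7.83×0.434 = 3.398 mol/dm³.
In a CSTR the entire volume is at exit conditions, so r_S = 0.742×3.398^0.5 = 1.368 and r_T = 1.39×3.398^1.5 = 8.707.
Fraction of consumed R going to S: r_S/(r_S+r_T) = 0.1358.
C_S = 0.1358·C_{R0}·X = 0.1358×7.83×0.566 = 0.602 mol/dm³; Y_S = C_S/C_{R0} = 0.0768.

0.0768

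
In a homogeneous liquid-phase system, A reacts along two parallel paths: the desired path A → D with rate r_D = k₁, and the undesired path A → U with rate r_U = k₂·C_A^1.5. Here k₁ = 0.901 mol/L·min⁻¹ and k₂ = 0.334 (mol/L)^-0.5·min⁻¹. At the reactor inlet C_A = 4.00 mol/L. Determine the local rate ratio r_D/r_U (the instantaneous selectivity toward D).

0.337

S_{D/U} = r_D/r_U = (k₁)/(k₂·C_A^1.5) = (k₁/k₂)·C_A^-1.5.
= (0.901) / (0.334×4.000^1.5) = 0.9010/2.672 = 0.337.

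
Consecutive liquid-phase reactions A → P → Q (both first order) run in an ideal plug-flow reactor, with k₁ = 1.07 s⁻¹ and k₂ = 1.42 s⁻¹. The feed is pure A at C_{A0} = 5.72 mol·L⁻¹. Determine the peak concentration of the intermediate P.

At the optimum, C_{P,max}/C_{A0} = (k₁/k₂)^[k₂/(k₂−k₁)].
= (1.07/1.42)^(1.42/(1.42−1.07)) = (0.7535)^(4.057) = 0.3172.
C_{P,max} = 0.3172×5.72 = 1.81 mol·L⁻¹.

1.81 mol·L⁻¹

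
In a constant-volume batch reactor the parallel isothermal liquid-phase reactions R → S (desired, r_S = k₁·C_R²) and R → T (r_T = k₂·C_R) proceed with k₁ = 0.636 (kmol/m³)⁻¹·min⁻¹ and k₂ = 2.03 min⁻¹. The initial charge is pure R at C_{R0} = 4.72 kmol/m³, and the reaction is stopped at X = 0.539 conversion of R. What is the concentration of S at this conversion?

1.31 kmol/m³

C_R = C_{R0}(1−X) = 2.176 kmol/m³.
Along a PFR/batch, dC_T/dC_R = −r_T/(r_S+r_T) = −k₂/(k₂+k₁·C_R).
Integrating from C_{R0} to C_R: C_T = (2.03/0.636)·ln[(2.03+0.636·4.72)/(2.03+0.636·2.18)] = 3.192·ln(5.032/3.414) = 1.238 kmol/m³.
Then C_S = (C_{R0}−C_R) − C_T = 2.544 − 1.238 = 1.306 kmol/m³.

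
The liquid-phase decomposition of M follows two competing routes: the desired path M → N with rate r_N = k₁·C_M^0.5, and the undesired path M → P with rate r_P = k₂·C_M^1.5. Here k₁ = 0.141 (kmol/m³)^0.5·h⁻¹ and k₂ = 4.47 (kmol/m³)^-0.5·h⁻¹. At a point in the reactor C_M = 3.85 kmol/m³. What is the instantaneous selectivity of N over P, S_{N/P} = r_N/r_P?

0.00819

S_{N/P} = r_N/r_P = (k₁·C_M^0.5)/(k₂·C_M^1.5) = (k₁/k₂)·C_M⁻¹.
= (0.141×3.850^0.5) / (4.47×3.850^1.5) = 0.2767/33.77 = 0.00819.
The undesired path is higher order in M, so low C_M (CSTR or dilute feed) favours N.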